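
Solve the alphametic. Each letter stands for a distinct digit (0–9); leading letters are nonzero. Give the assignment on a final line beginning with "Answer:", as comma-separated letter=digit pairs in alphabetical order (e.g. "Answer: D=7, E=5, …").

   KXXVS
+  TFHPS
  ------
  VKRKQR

Step 1. [col 1: S + S ≡ R (mod 10)] column 1 (S + S ≡ R (mod 10), carry-in 0) doesn't pin R yet; pick R=2 and continue. So R=2.
Step 2. [V] adding two 5-digit numbers gives at most 5+1 digits, and here it does — V is that final carry and must be 1 ⇒ V=1.
Step 3. [col 1: S + S ≡ R (mod 10)] column 1 reads S+S+carry(0)=R with R=2; with digits 1,2 already taken and all letters distinct, the only value for S is 6. So S=6.
Step 4. [col 2: V + P ≡ Q (mod 10)] several values work for P in column 2 (V + P ≡ Q (mod 10), carry-in 1); try P=8 ⇒ P=8.
Step 5. [col 2: V + P ≡ Q (mod 10)] column 2: given V=1, P=8, carry-in 1, and digits 1,2,6,8 already taken and all letters distinct, V+P≡Q (mod 10) forces Q=0, so Q=0.
Step 6. [col 3: X + H ≡ K (mod 10)] no forcing yet in column 3 (carry-in 1); H=5 is free and consistent — try it. So H=5.
Step 7. [col 3: X + H ≡ K (mod 10)] several values work for X in column 3 (X + H ≡ K (mod 10), carry-in 1); try X=7 ⇒ X=7.
Step 8. [col 3: X + H ≡ K (mod 10)] column 3: given X=7, H=5, carry-in 1, and digits 0,1,2,5,6,7,8 already taken and all letters distinct, X+H≡K (mod 10) forces K=3 ⇒ K=3.
Step 9. [col 4: X + F ≡ R (mod 10)] column 4 reads X+F+carry(1)=R with X=7, R=2; with digits 0,1,2,3,5,6,7,8 already taken and all letters distinct, the only value for F is 4, so F=4.
Step 10. [col 5: K + T ≡ K (mod 10)] from column 5 (K=3, carry-in 1, digits 0,1,2,3,4,5,6,7,8 already taken and all letters distinct): T must equal 9. So T=9.

Answer: F=4, H=5, K=3, P=8, Q=0, R=2, S=6, T=9, V=1, X=7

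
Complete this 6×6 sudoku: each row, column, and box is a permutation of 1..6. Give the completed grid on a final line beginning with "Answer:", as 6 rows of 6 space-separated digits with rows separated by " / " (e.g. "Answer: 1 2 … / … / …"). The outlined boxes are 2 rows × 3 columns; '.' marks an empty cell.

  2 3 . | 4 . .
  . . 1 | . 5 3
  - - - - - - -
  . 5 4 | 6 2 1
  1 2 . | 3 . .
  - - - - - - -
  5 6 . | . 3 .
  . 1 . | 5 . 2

Step 1. [r6c1∈{3,4}] across box 5, 4 lands solely at r6c1, so r6c1=4.
Step 2. [r1c6∈{6}] r1c6 is down to just 6, so r1c6=6.
Step 3. [r4c6∈{4,5}] row 4 places 5 nowhere but r4c6. So r4c6=5.
Step 4. [r1c5∈{1}] only 1 remains possible at r1c5, so r1c5=1.
Step 5. [r6c3∈{3}] only 3 remains possible at r6c3 ⇒ r6c3=3.
Step 6. [r2c1∈{6}] nothing but 6 survives at r2c1. So r2c1=6.
Step 7. [r4c5∈{4}] r4c5 is down to just 4, so r4c5=4.
Step 8. [r1c3∈{5}] r1c3 has the single candidate 5 ⇒ r1c3=5.
Step 9. [r4c3∈{6}] r4c3's peers cover all but 6 ⇒ r4c3=6.
Step 10. [r3c1∈{3}] nothing but 3 survives at r3c1 ⇒ r3c1=3.
Step 11. [r5c3∈{2}] nothing but 2 survives at r5c3, so r5c3=2.
Step 12. [r2c2∈{4}] only 4 remains possible at r2c2. So r2c2=4.
Step 13. [r5c6∈{4}] r5c6 is down to just 4. So r5c6=4.
Step 14. [r5c4∈{1}] r5c4 is down to just 1 ⇒ r5c4=1.
Step 15. [r2c4∈{2}] r2c4 has the single candidate 2. So r2c4=2.
Step 16. [r6c5∈{6}] r6c5's peers cover all but 6, so r6c5=6.

Answer: 2 3 5 4 1 6 / 6 4 1 2 5 3 / 3 5 4 6 2 1 / 1 2 6 3 4 5 / 5 6 2 1 3 4 / 4 1 3 5 6 2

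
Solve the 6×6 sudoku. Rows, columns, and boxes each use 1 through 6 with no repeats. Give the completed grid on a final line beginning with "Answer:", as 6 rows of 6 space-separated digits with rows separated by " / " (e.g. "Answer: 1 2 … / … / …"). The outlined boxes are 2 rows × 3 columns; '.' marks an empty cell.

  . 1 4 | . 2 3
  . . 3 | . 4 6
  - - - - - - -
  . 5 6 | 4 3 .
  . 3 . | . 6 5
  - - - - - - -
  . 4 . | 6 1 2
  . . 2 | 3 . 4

Step 1. [r6c1∈{1,5,6}] 1 has one home in row 6: r6c1 ⇒ r6c1=1.
Step 2. [r2c4∈{1,5}] 1 has one home in row 2: r2c4. So r2c4=1.
Step 3. [r2c1∈{2,5}] 5 has one home in row 2: r2c1 ⇒ r2c1=5.
Step 4. [r4c1∈{2,4}] 4 has one home in row 4: r4c1, so r4c1=4.
Step 5. [r1c1∈{6}] r1c1 has the single candidate 6 ⇒ r1c1=6.
Step 6. [r3c1∈{2}] r3c1 has the single candidate 2, so r3c1=2.
Step 7. [r2c2∈{2}] r2c2 has the single candidate 2. So r2c2=2.
Step 8. [r5c1∈{3}] only 3 remains possible at r5c1. So r5c1=3.
Step 9. [r4c3∈{1}] only 1 remains possible at r4c3, so r4c3=1.
Step 10. [r6c2∈{6}] r6c2 is down to just 6, so r6c2=6.
Step 11. [r4c4∈{2}] r4c4 has the single candidate 2. So r4c4=2.
Step 12. [r3c6∈{1}] nothing but 1 survives at r3c6, so r3c6=1.
Step 13. [r6c5∈{5}] r6c5 is down to just 5, so r6c5=5.
Step 14. [r1c4∈{5}] nothing but 5 survives at r1c4. So r1c4=5.
Step 15. [r5c3∈{5}] r5c3 has the single candidate 5 ⇒ r5c3=5.

Answer: 6 1 4 5 2 3 / 5 2 3 1 4 6 / 2 5 6 4 3 1 / 4 3 1 2 6 5 / 3 4 5 6 1 2 / 1 6 2 3 5 4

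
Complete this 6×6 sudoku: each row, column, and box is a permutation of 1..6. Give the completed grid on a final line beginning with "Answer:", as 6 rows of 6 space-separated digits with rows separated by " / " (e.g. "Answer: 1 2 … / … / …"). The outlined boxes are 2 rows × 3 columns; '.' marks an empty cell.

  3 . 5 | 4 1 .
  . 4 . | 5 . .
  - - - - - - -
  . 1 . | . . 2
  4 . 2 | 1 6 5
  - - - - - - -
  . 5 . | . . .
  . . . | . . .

Step 1. [r2c5∈{2,3}] 2 has one home in box 2: r2c5 ⇒ r2c5=2.
Step 2. [r1c6∈{6}] nothing but 6 survives at r1c6, so r1c6=6.
Step 3. [r6c2∈{2,3,6}] across col 2, 6 lands solely at r6c2, so r6c2=6.
Step 4. [r3c4∈{3}] r3c4 is down to just 3. So r3c4=3.
Step 5. [r3c5∈{4}] r3c5 is down to just 4. So r3c5=4.
Step 6. [r5c5∈{3}] r5c5 has the single candidate 3. So r5c5=3.
Step 7. [r6c4∈{2}] r6c4's peers cover all but 2, so r6c4=2.
Step 8. [r6c1∈{1}] r6c1 is down to just 1. So r6c1=1.
Step 9. [r2c1∈{6}] nothing but 6 survives at r2c1. So r2c1=6.
Step 10. [r5c3∈{4}] nothing but 4 survives at r5c3 ⇒ r5c3=4.
Step 11. [r6c5∈{5}] r6c5 has the single candidate 5 ⇒ r6c5=5.
Step 12. [r1c2∈{2}] r1c2 has the single candidate 2. So r1c2=2.
Step 13. [r2c6∈{3}] r2c6's peers cover all but 3. So r2c6=3.
Step 14. [r2c3∈{1}] r2c3's peers cover all but 1, so r2c3=1.
Step 15. [r4c2∈{3}] only 3 remains possible at r4c2. So r4c2=3.
Step 16. [r5c1∈{2}] only 2 remains possible at r5c1. So r5c1=2.
Step 17. [r5c6∈{1}] nothing but 1 survives at r5c6, so r5c6=1.
Step 18. [r6c3∈{3}] r6c3's peers cover all but 3 ⇒ r6c3=3.
Step 19. [r3c1∈{5}] nothing but 5 survives at r3c1. So r3c1=5.
Step 20. [r3c3∈{6}] nothing but 6 survives at r3c3 ⇒ r3c3=6.
Step 21. [r6c6∈{4}] r6c6 has the single candidate 4 ⇒ r6c6=4.
Step 22. [r5c4∈{6}] nothing but 6 survives at r5c4 ⇒ r5c4=6.

Answer: 3 2 5 4 1 6 / 6 4 1 5 2 3 / 5 1 6 3 4 2 / 4 3 2 1 6 5 / 2 5 4 6 3 1 / 1 6 3 2 5 4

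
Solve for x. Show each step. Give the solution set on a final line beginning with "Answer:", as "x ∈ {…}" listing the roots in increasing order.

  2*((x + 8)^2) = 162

Step 1. [2*((x + 8)^2) = 162] leading coefficient 2: divide by 2 ⇒ div: (x + 8)^2 = 81.
Step 2. [(x + 8)^2 = 81] LHS squared, RHS 81 ≥ 0: apply √ (±), so sqrt: x + 8 = 9 or -9.
Step 3. [x + 8 = 9 or -9] +8 is outermost — subtract 8 both sides. So sub: x = 1 or -17.

Answer: x ∈ {-17, 1}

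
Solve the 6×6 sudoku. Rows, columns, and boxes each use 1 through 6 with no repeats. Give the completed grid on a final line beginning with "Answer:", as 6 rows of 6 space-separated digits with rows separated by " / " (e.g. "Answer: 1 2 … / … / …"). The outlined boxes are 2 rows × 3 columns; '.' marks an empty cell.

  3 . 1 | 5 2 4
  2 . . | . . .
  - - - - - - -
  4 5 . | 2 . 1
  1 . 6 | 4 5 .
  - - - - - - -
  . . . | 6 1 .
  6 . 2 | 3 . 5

Step 1. [r3c3∈{3}] r3c3 has the single candidate 3, so r3c3=3.
Step 2. [r2c6∈{3,6}] 6 has one home in col 6: r2c6 ⇒ r2c6=6.
Step 3. [r2c2∈{4}] only 4 remains possible at r2c2 ⇒ r2c2=4.
Step 4. [r2c3∈{5}] r2c3 has the single candidate 5 ⇒ r2c3=5.
Step 5. [r5c3∈{4}] r5c3 has the single candidate 4. So r5c3=4.
Step 6. [r5c2∈{3}] only 3 remains possible at r5c2 ⇒ r5c2=3.
Step 7. [r3c5∈{6}] r3c5 has the single candidate 6 ⇒ r3c5=6.
Step 8. [r5c6∈{2}] only 2 remains possible at r5c6. So r5c6=2.
Step 9. [r2c4∈{1}] r2c4's peers cover all but 1 ⇒ r2c4=1.
Step 10. [r6c2∈{1}] nothing but 1 survives at r6c2. So r6c2=1.
Step 11. [r4c6∈{3}] only 3 remains possible at r4c6. So r4c6=3.
Step 12. [r6c5∈{4}] nothing but 4 survives at r6c5, so r6c5=4.
Step 13. [r5c1∈{5}] r5c1 is down to just 5, so r5c1=5.
Step 14. [r1c2∈{6}] r1c2 has the single candidate 6, so r1c2=6.
Step 15. [r2c5∈{3}] r2c5 is down to just 3 ⇒ r2c5=3.
Step 16. [r4c2∈{2}] r4c2 has the single candidate 2, so r4c2=2.

Answer: 3 6 1 5 2 4 / 2 4 5 1 3 6 / 4 5 3 2 6 1 / 1 2 6 4 5 3 / 5 3 4 6 1 2 / 6 1 2 3 4 5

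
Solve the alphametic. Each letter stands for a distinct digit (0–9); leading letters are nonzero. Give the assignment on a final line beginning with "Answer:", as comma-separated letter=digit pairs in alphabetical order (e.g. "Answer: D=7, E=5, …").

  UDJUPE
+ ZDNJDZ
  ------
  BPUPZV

Step 1. [col 1: E + Z ≡ V (mod 10)] no forcing yet in column 1 (carry-in 0); V=0 is free and consistent — try it, so V=0.
Step 2. [col 1: E + Z ≡ V (mod 10)] no forcing yet in column 1 (carry-in 0); E=7 is free and consistent — try it ⇒ E=7.
Step 3. [col 1: E + Z ≡ V (mod 10)] in column 1 we have E+Z≡V with carry-in 0; given E=7, V=0 and digits 0,7 already taken and all letters distinct, that pins Z to 3 ⇒ Z=3.
Step 4. [col 2: P + D ≡ Z (mod 10)] P=8 is one option consistent with column 2 (P + D ≡ Z (mod 10), carry-in 1) — take it ⇒ P=8.
Step 5. [col 2: P + D ≡ Z (mod 10)] column 2 reads P+D+carry(1)=Z with P=8, Z=3; with digits 0,3,7,8 already taken and all letters distinct, the only value for D is 4. So D=4.
Step 6. [col 3: U + J ≡ P (mod 10)] U=6 is one option consistent with column 3 (U + J ≡ P (mod 10), carry-in 1) — take it ⇒ U=6.
Step 7. [col 3: U + J ≡ P (mod 10)] column 3: given U=6, P=8, carry-in 1, and digits 0,3,4,6,7,8 already taken and all letters distinct, U+J≡P (mod 10) forces J=1. So J=1.
Step 8. [col 4: J + N ≡ U (mod 10)] in column 4 we have J+N≡U with carry-in 0; given J=1, U=6 and digits 0,1,3,4,6,7,8 already taken and all letters distinct, that pins N to 5, so N=5.
Step 9. [col 6: U + Z ≡ B (mod 10)] in column 6 we have U+Z≡B with carry-in 0; given U=6, Z=3 and digits 0,1,3,4,5,6,7,8 already taken and all letters distinct, that pins B to 9, so B=9.

Answer: B=9, D=4, E=7, J=1, N=5, P=8, U=6, V=0, Z=3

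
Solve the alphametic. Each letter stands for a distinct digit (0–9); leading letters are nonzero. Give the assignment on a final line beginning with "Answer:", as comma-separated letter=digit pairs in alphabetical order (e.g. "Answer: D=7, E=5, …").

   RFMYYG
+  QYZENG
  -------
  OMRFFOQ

Step 1. [col 1: G + G ≡ Q (mod 10)] Q=8 is one option consistent with column 1 (G + G ≡ Q (mod 10), carry-in 0) — take it. So Q=8.
Step 2. [O] O is the leading digit of a 7-digit sum of two 6-digit numbers; the final carry is exactly 1. So O=1.
Step 3. [col 1: G + G ≡ Q (mod 10)] G=9 is one option consistent with column 1 (G + G ≡ Q (mod 10), carry-in 0) — take it. So G=9.
Step 4. [col 2: Y + N ≡ O (mod 10)] no forcing yet in column 2 (carry-in 1); N=4 is free and consistent — try it ⇒ N=4.
Step 5. [col 2: Y + N ≡ O (mod 10)] column 2 reads Y+N+carry(1)=O with N=4, O=1; with digits 1,4,8,9 already taken and all letters distinct, the only value for Y is 6, so Y=6.
Step 6. [col 3: Y + E ≡ F (mod 10)] no forcing yet in column 3 (carry-in 1); F=7 is free and consistent — try it ⇒ F=7.
Step 7. [col 3: Y + E ≡ F (mod 10)] column 3 reads Y+E+carry(1)=F with Y=6, F=7; with digits 1,4,6,7,8,9 already taken and all letters distinct, the only value for E is 0, so E=0.
Step 8. [col 4: M + Z ≡ F (mod 10)] several values work for Z in column 4 (M + Z ≡ F (mod 10), carry-in 0); try Z=5, so Z=5.
Step 9. [col 4: M + Z ≡ F (mod 10)] in column 4 we have M+Z≡F with carry-in 0; given Z=5, F=7 and digits 0,1,4,5,6,7,8,9 already taken and all letters distinct, that pins M to 2 ⇒ M=2.
Step 10. [col 5: F + Y ≡ R (mod 10)] from column 5 (F=7, Y=6, carry-in 0, digits 0,1,2,4,5,6,7,8,9 already taken and all letters distinct): R must equal 3 ⇒ R=3.

Answer: E=0, F=7, G=9, M=2, N=4, O=1, Q=8, R=3, Y=6, Z=5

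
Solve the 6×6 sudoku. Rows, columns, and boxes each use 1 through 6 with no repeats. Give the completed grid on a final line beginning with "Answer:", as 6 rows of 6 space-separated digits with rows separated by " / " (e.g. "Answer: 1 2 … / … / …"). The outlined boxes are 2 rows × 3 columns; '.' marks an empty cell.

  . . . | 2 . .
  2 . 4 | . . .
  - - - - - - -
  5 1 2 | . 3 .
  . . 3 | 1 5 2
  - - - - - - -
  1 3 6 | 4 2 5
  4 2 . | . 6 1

Step 1. [r2c4∈{3,5,6}] col 4 places 5 nowhere but r2c4 ⇒ r2c4=5.
Step 2. [r2c2∈{6}] r2c2 has the single candidate 6 ⇒ r2c2=6.
Step 3. [r1c6∈{3,4,6}] r1c6 is the only open cell in row 1 admitting 6 ⇒ r1c6=6.
Step 4. [r1c3∈{1,5}] 1 has one home in col 3: r1c3. So r1c3=1.
Step 5. [r2c6∈{3}] nothing but 3 survives at r2c6, so r2c6=3.
Step 6. [r3c4∈{6}] r3c4 has the single candidate 6 ⇒ r3c4=6.
Step 7. [r1c2∈{5}] r1c2's peers cover all but 5, so r1c2=5.
Step 8. [r6c4∈{3}] r6c4's peers cover all but 3 ⇒ r6c4=3.
Step 9. [r3c6∈{4}] only 4 remains possible at r3c6 ⇒ r3c6=4.
Step 10. [r4c2∈{4}] r4c2 is down to just 4 ⇒ r4c2=4.
Step 11. [r1c1∈{3}] r1c1 has the single candidate 3 ⇒ r1c1=3.
Step 12. [r6c3∈{5}] only 5 remains possible at r6c3, so r6c3=5.
Step 13. [r1c5∈{4}] r1c5 has the single candidate 4 ⇒ r1c5=4.
Step 14. [r2c5∈{1}] nothing but 1 survives at r2c5 ⇒ r2c5=1.
Step 15. [r4c1∈{6}] r4c1 is down to just 6, so r4c1=6.

Answer: 3 5 1 2 4 6 / 2 6 4 5 1 3 / 5 1 2 6 3 4 / 6 4 3 1 5 2 / 1 3 6 4 2 5 / 4 2 5 3 6 1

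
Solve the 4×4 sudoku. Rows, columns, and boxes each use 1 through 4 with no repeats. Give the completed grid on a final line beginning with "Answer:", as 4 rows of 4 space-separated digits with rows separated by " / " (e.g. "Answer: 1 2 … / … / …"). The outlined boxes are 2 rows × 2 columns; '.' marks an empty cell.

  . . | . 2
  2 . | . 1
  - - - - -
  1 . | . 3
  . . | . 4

Step 1. [r1c1∈{3,4}] col 1 places 4 nowhere but r1c1, so r1c1=4.
Step 2. [r2c2∈{3}] r2c2 has the single candidate 3. So r2c2=3.
Step 3. [r3c3∈{2}] nothing but 2 survives at r3c3 ⇒ r3c3=2.
Step 4. [r1c2∈{1}] r1c2's peers cover all but 1, so r1c2=1.
Step 5. [r4c1∈{3}] r4c1's peers cover all but 3, so r4c1=3.
Step 6. [r4c3∈{1}] r4c3's peers cover all but 1, so r4c3=1.
Step 7. [r3c2∈{4}] r3c2 is down to just 4, so r3c2=4.
Step 8. [r1c3∈{3}] only 3 remains possible at r1c3 ⇒ r1c3=3.
Step 9. [r4c2∈{2}] r4c2's peers cover all but 2. So r4c2=2.
Step 10. [r2c3∈{4}] r2c3 is down to just 4 ⇒ r2c3=4.

Answer: 4 1 3 2 / 2 3 4 1 / 1 4 2 3 / 3 2 1 4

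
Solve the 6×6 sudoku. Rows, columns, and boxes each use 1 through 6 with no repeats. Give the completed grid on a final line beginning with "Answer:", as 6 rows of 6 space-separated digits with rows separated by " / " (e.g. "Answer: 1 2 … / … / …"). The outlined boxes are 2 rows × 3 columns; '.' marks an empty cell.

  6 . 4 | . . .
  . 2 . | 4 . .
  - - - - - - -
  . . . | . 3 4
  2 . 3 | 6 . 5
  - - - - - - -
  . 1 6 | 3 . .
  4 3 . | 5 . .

Step 1. [r4c5∈{1}] nothing but 1 survives at r4c5. So r4c5=1.
Step 2. [r6c6∈{1,2,6}] across row 6, 1 lands solely at r6c6, so r6c6=1.
Step 3. [r1c2∈{5}] r1c2's peers cover all but 5 ⇒ r1c2=5.
Step 4. [r1c5∈{2}] r1c5 is down to just 2. So r1c5=2.
Step 5. [r2c1∈{1,3}] col 1 places 3 nowhere but r2c1. So r2c1=3.
Step 6. [r3c3∈{1,5}] col 3 places 5 nowhere but r3c3. So r3c3=5.
Step 7. [r2c5∈{5,6}] across row 2, 5 lands solely at r2c5. So r2c5=5.
Step 8. [r1c4∈{1}] only 1 remains possible at r1c4 ⇒ r1c4=1.
Step 9. [r4c2∈{4}] nothing but 4 survives at r4c2, so r4c2=4.
Step 10. [r3c4∈{2}] r3c4 has the single candidate 2. So r3c4=2.
Step 11. [r6c5∈{6}] r6c5's peers cover all but 6 ⇒ r6c5=6.
Step 12. [r6c3∈{2}] only 2 remains possible at r6c3, so r6c3=2.
Step 13. [r3c2∈{6}] r3c2's peers cover all but 6. So r3c2=6.
Step 14. [r5c1∈{5}] only 5 remains possible at r5c1, so r5c1=5.
Step 15. [r1c6∈{3}] nothing but 3 survives at r1c6 ⇒ r1c6=3.
Step 16. [r5c5∈{4}] only 4 remains possible at r5c5. So r5c5=4.
Step 17. [r2c3∈{1}] nothing but 1 survives at r2c3 ⇒ r2c3=1.
Step 18. [r3c1∈{1}] r3c1's peers cover all but 1. So r3c1=1.
Step 19. [r5c6∈{2}] nothing but 2 survives at r5c6. So r5c6=2.
Step 20. [r2c6∈{6}] only 6 remains possible at r2c6 ⇒ r2c6=6.

Answer: 6 5 4 1 2 3 / 3 2 1 4 5 6 / 1 6 5 2 3 4 / 2 4 3 6 1 5 / 5 1 6 3 4 2 / 4 3 2 5 6 1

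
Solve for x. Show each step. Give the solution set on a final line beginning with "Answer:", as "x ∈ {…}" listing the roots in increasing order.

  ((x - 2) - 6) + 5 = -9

Step 1. [((x - 2) - 6) + 5 = -9] +5 is outermost — subtract 5 both sides, so sub: (x - 2) - 6 = -14.
Step 2. [(x - 2) - 6 = -14] add 6: x sits inside (… - 6) ⇒ sub: x - 2 = -8.
Step 3. [x - 2 = -8] the outer -2 inverts by adding 2, so sub: x = -6.

Answer: x ∈ {-6}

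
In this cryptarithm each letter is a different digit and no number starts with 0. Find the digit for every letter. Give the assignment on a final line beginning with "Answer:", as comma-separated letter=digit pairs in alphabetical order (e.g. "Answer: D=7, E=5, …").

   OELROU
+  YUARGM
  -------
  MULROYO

Step 1. [col 1: U + M ≡ O (mod 10)] U=5 is one option consistent with column 1 (U + M ≡ O (mod 10), carry-in 0) — take it, so U=5.
Step 2. [col 1: U + M ≡ O (mod 10)] several values work for M in column 1 (U + M ≡ O (mod 10), carry-in 0); try M=1 ⇒ M=1.
Step 3. [col 1: U + M ≡ O (mod 10)] column 1 reads U+M+carry(0)=O with U=5, M=1; with digits 1,5 already taken and all letters distinct, the only value for O is 6 ⇒ O=6.
Step 4. [col 2: O + G ≡ Y (mod 10)] G=3 is one option consistent with column 2 (O + G ≡ Y (mod 10), carry-in 0) — take it ⇒ G=3.
Step 5. [col 2: O + G ≡ Y (mod 10)] from column 2 (O=6, G=3, carry-in 0, digits 1,3,5,6 already taken and all letters distinct): Y must equal 9 ⇒ Y=9.
Step 6. [col 3: R + R ≡ O (mod 10)] from column 3 (O=6, carry-in 0, digits 1,3,5,6,9 already taken and all letters distinct): R must equal 8, so R=8.
Step 7. [col 4: L + A ≡ R (mod 10)] no forcing yet in column 4 (carry-in 1); L=7 is free and consistent — try it ⇒ L=7.
Step 8. [col 4: L + A ≡ R (mod 10)] column 4: given L=7, R=8, carry-in 1, and digits 1,3,5,6,7,8,9 already taken and all letters distinct, L+A≡R (mod 10) forces A=0 ⇒ A=0.
Step 9. [col 5: E + U ≡ L (mod 10)] from column 5 (U=5, L=7, carry-in 0, digits 0,1,3,5,6,7,8,9 already taken and all letters distinct): E must equal 2 ⇒ E=2.

Answer: A=0, E=2, G=3, L=7, M=1, O=6, R=8, U=5, Y=9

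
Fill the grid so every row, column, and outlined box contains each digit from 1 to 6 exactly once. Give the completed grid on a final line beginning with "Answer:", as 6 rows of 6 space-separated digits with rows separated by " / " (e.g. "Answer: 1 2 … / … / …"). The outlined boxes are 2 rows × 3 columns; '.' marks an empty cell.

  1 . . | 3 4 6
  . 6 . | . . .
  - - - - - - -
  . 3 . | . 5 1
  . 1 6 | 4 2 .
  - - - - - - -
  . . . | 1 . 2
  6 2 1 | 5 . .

Step 1. [r1c3∈{2,5}] in row 1, 2 fits only at r1c3, so r1c3=2.
Step 2. [r5c2∈{4,5}] r5c2 is the only open cell in col 2 admitting 4, so r5c2=4.
Step 3. [r6c5∈{3}] r6c5 has the single candidate 3. So r6c5=3.
Step 4. [r1c2∈{5}] only 5 remains possible at r1c2, so r1c2=5.
Step 5. [r5c3∈{3,5}] 5 has one home in col 3: r5c3 ⇒ r5c3=5.
Step 6. [r3c3∈{4}] nothing but 4 survives at r3c3 ⇒ r3c3=4.
Step 7. [r2c1∈{3,4}] r2c1 is the only open cell in row 2 admitting 4 ⇒ r2c1=4.
Step 8. [r6c6∈{4}] only 4 remains possible at r6c6. So r6c6=4.
Step 9. [r5c5∈{6}] r5c5 has the single candidate 6. So r5c5=6.
Step 10. [r3c4∈{6}] r3c4's peers cover all but 6 ⇒ r3c4=6.
Step 11. [r2c5∈{1}] r2c5's peers cover all but 1. So r2c5=1.
Step 12. [r2c6∈{5}] r2c6's peers cover all but 5, so r2c6=5.
Step 13. [r4c1∈{5}] r4c1's peers cover all but 5 ⇒ r4c1=5.
Step 14. [r2c3∈{3}] nothing but 3 survives at r2c3, so r2c3=3.
Step 15. [r5c1∈{3}] r5c1's peers cover all but 3 ⇒ r5c1=3.
Step 16. [r4c6∈{3}] r4c6's peers cover all but 3, so r4c6=3.
Step 17. [r2c4∈{2}] r2c4 is down to just 2, so r2c4=2.
Step 18. [r3c1∈{2}] only 2 remains possible at r3c1, so r3c1=2.

Answer: 1 5 2 3 4 6 / 4 6 3 2 1 5 / 2 3 4 6 5 1 / 5 1 6 4 2 3 / 3 4 5 1 6 2 / 6 2 1 5 3 4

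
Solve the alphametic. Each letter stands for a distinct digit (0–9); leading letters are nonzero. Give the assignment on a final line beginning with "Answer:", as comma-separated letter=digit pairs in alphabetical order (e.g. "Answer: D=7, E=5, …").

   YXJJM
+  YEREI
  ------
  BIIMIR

Step 1. [col 1: M + I ≡ R (mod 10)] several values work for R in column 1 (M + I ≡ R (mod 10), carry-in 0); try R=4, so R=4.
Step 2. [B] the sum has 6 digits but both addends have 5; that extra leading digit B is the final carry, namely 1. So B=1.
Step 3. [col 1: M + I ≡ R (mod 10)] I=8 is one option consistent with column 1 (M + I ≡ R (mod 10), carry-in 0) — take it, so I=8.
Step 4. [col 1: M + I ≡ R (mod 10)] column 1 reads M+I+carry(0)=R with I=8, R=4; with digits 1,4,8 already taken and all letters distinct, the only value for M is 6 ⇒ M=6.
Step 5. [col 2: J + E ≡ I (mod 10)] J=2 is one option consistent with column 2 (J + E ≡ I (mod 10), carry-in 1) — take it. So J=2.
Step 6. [col 2: J + E ≡ I (mod 10)] in column 2 we have J+E≡I with carry-in 1; given J=2, I=8 and digits 1,2,4,6,8 already taken and all letters distinct, that pins E to 5, so E=5.
Step 7. [col 4: X + E ≡ I (mod 10)] from column 4 (E=5, I=8, carry-in 0, digits 1,2,4,5,6,8 already taken and all letters distinct): X must equal 3 ⇒ X=3.
Step 8. [col 5: Y + Y ≡ I (mod 10)] column 5 reads Y+Y+carry(0)=I with I=8; with digits 1,2,3,4,5,6,8 already taken and all letters distinct, the only value for Y is 9 ⇒ Y=9.

Answer: B=1, E=5, I=8, J=2, M=6, R=4, X=3, Y=9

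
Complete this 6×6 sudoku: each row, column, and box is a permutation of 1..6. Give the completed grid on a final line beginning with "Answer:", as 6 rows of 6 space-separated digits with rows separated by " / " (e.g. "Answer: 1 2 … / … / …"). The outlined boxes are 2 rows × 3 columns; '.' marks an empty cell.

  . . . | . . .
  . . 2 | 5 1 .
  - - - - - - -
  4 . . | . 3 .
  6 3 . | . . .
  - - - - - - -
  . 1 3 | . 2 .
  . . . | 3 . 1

Step 1. [r5c1∈{5}] r5c1 has the single candidate 5. So r5c1=5.
Step 2. [r3c2∈{2,5}] across box 3, 2 lands solely at r3c2. So r3c2=2.
Step 3. [r6c5∈{4,5,6}] r6c5 is the only open cell in row 6 admitting 5 ⇒ r6c5=5.
Step 4. [r1c5∈{4,6}] across col 5, 6 lands solely at r1c5. So r1c5=6.
Step 5. [r1c2∈{4,5}] 5 has one home in col 2: r1c2. So r1c2=5.
Step 6. [r6c3∈{4,6}] 6 has one home in col 3: r6c3 ⇒ r6c3=6.
Step 7. [r1c3∈{1,4}] in col 3, 4 fits only at r1c3, so r1c3=4.
Step 8. [r2c6∈{3,4}] r2c6 is the only open cell in row 2 admitting 4, so r2c6=4.
Step 9. [r5c6∈{6}] r5c6's peers cover all but 6. So r5c6=6.
Step 10. [r1c4∈{2}] r1c4 is down to just 2, so r1c4=2.
Step 11. [r3c6∈{5}] nothing but 5 survives at r3c6 ⇒ r3c6=5.
Step 12. [r3c3∈{1}] nothing but 1 survives at r3c3, so r3c3=1.
Step 13. [r1c1∈{1,3}] in row 1, 1 fits only at r1c1, so r1c1=1.
Step 14. [r5c4∈{4}] r5c4 is down to just 4 ⇒ r5c4=4.
Step 15. [r6c2∈{4}] r6c2 has the single candidate 4, so r6c2=4.
Step 16. [r2c1∈{3}] only 3 remains possible at r2c1. So r2c1=3.
Step 17. [r1c6∈{3}] r1c6 has the single candidate 3 ⇒ r1c6=3.
Step 18. [r4c5∈{4}] r4c5 has the single candidate 4 ⇒ r4c5=4.
Step 19. [r4c3∈{5}] r4c3 has the single candidate 5 ⇒ r4c3=5.
Step 20. [r4c4∈{1}] r4c4 has the single candidate 1, so r4c4=1.
Step 21. [r4c6∈{2}] r4c6's peers cover all but 2, so r4c6=2.
Step 22. [r6c1∈{2}] r6c1's peers cover all but 2 ⇒ r6c1=2.
Step 23. [r2c2∈{6}] r2c2's peers cover all but 6, so r2c2=6.
Step 24. [r3c4∈{6}] r3c4 has the single candidate 6, so r3c4=6.

Answer: 1 5 4 2 6 3 / 3 6 2 5 1 4 / 4 2 1 6 3 5 / 6 3 5 1 4 2 / 5 1 3 4 2 6 / 2 4 6 3 5 1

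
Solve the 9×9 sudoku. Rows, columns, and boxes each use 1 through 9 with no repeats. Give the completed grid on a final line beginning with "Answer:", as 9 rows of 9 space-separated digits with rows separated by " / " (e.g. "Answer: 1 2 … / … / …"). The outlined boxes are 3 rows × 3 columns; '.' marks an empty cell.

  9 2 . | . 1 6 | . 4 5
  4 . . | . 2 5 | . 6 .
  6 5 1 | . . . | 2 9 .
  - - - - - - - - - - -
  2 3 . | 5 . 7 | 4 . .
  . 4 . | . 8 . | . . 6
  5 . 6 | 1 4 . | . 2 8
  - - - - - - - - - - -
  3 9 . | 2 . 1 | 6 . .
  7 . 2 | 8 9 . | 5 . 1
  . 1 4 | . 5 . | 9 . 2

Step 1. [r3c5∈{3,7}] r3c5 is the only open cell in col 5 admitting 3. So r3c5=3.
Step 2. [r9c6∈{3}] only 3 remains possible at r9c6, so r9c6=3.
Step 3. [r1c4∈{7}] only 7 remains possible at r1c4 ⇒ r1c4=7.
Step 4. [r6c7∈{3,7}] r6c7 is the only open cell in row 6 admitting 3 ⇒ r6c7=3.
Step 5. [r4c3∈{8,9}] 8 has one home in row 4: r4c3 ⇒ r4c3=8.
Step 6. [r9c8∈{7,8}] 7 has one home in row 9: r9c8. So r9c8=7.
Step 7. [r5c3∈{7,9}] col 3 places 9 nowhere but r5c3 ⇒ r5c3=9.
Step 8. [r2c3∈{3,7}] 7 has one home in col 3: r2c3. So r2c3=7.
Step 9. [r4c8∈{1}] r4c8 has the single candidate 1, so r4c8=1.
Step 10. [r2c2∈{8}] r2c2 has the single candidate 8, so r2c2=8.
Step 11. [r8c6∈{4}] r8c6 has the single candidate 4 ⇒ r8c6=4.
Step 12. [r9c1∈{8}] only 8 remains possible at r9c1, so r9c1=8.
Step 13. [r7c9∈{4}] r7c9's peers cover all but 4, so r7c9=4.
Step 14. [r7c5∈{7}] r7c5's peers cover all but 7. So r7c5=7.
Step 15. [r7c3∈{5}] r7c3's peers cover all but 5. So r7c3=5.
Step 16. [r2c7∈{1}] r2c7 has the single candidate 1, so r2c7=1.
Step 17. [r1c7∈{8}] r1c7's peers cover all but 8, so r1c7=8.
Step 18. [r9c4∈{6}] r9c4 has the single candidate 6. So r9c4=6.
Step 19. [r5c7∈{7}] nothing but 7 survives at r5c7, so r5c7=7.
Step 20. [r3c4∈{4}] r3c4 has the single candidate 4 ⇒ r3c4=4.
Step 21. [r8c8∈{3}] r8c8's peers cover all but 3, so r8c8=3.
Step 22. [r3c6∈{8}] r3c6's peers cover all but 8 ⇒ r3c6=8.
Step 23. [r5c4∈{3}] r5c4 is down to just 3. So r5c4=3.
Step 24. [r1c3∈{3}] nothing but 3 survives at r1c3, so r1c3=3.
Step 25. [r2c9∈{3}] r2c9 has the single candidate 3, so r2c9=3.
Step 26. [r6c2∈{7}] r6c2 has the single candidate 7, so r6c2=7.
Step 27. [r3c9∈{7}] r3c9's peers cover all but 7, so r3c9=7.
Step 28. [r5c1∈{1}] r5c1's peers cover all but 1. So r5c1=1.
Step 29. [r8c2∈{6}] nothing but 6 survives at r8c2. So r8c2=6.
Step 30. [r2c4∈{9}] r2c4 is down to just 9. So r2c4=9.
Step 31. [r7c8∈{8}] r7c8 is down to just 8. So r7c8=8.
Step 32. [r4c9∈{9}] r4c9 is down to just 9 ⇒ r4c9=9.
Step 33. [r4c5∈{6}] r4c5's peers cover all but 6, so r4c5=6.
Step 34. [r5c8∈{5}] nothing but 5 survives at r5c8. So r5c8=5.
Step 35. [r5c6∈{2}] only 2 remains possible at r5c6, so r5c6=2.
Step 36. [r6c6∈{9}] nothing but 9 survives at r6c6, so r6c6=9.

Answer: 9 2 3 7 1 6 8 4 5 / 4 8 7 9 2 5 1 6 3 / 6 5 1 4 3 8 2 9 7 / 2 3 8 5 6 7 4 1 9 / 1 4 9 3 8 2 7 5 6 / 5 7 6 1 4 9 3 2 8 / 3 9 5 2 7 1 6 8 4 / 7 6 2 8 9 4 5 3 1 / 8 1 4 6 5 3 9 7 2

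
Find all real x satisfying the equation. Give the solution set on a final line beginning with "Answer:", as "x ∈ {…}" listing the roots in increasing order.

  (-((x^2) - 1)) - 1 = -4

Step 1. [(-((x^2) - 1)) - 1 = -4] the outer -1 inverts by adding 1, so sub: -((x^2) - 1) = -3.
Step 2. [-((x^2) - 1) = -3] flip signs both sides, so neg: (x^2) - 1 = 3.
Step 3. [(x^2) - 1 = 3] 1 comes off first (add 1), so sub: x^2 = 4.
Step 4. [x^2 = 4] √ both sides: 4 ≥ 0 gives two branches. So sqrt: x = 2 or -2.

Answer: x ∈ {-2, 2}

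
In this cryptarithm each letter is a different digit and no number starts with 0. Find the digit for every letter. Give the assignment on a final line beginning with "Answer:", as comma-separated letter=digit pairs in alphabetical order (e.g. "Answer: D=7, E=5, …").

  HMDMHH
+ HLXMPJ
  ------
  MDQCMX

Step 1. [col 1: H + J ≡ X (mod 10)] no forcing yet in column 1 (carry-in 0); J=2 is free and consistent — try it ⇒ J=2.
Step 2. [col 1: H + J ≡ X (mod 10)] column 1 (H + J ≡ X (mod 10), carry-in 0) doesn't pin X yet; pick X=6 and continue. So X=6.
Step 3. [col 1: H + J ≡ X (mod 10)] from column 1 (J=2, X=6, carry-in 0, digits 2,6 already taken and all letters distinct): H must equal 4 ⇒ H=4.
Step 4. [col 2: H + P ≡ M (mod 10)] several values work for M in column 2 (H + P ≡ M (mod 10), carry-in 0); try M=9. So M=9.
Step 5. [col 2: H + P ≡ M (mod 10)] column 2: given H=4, M=9, carry-in 0, and digits 2,4,6,9 already taken and all letters distinct, H+P≡M (mod 10) forces P=5 ⇒ P=5.
Step 6. [col 3: M + M ≡ C (mod 10)] column 3: given M=9, carry-in 0, and digits 2,4,5,6,9 already taken and all letters distinct, M+M≡C (mod 10) forces C=8 ⇒ C=8.
Step 7. [col 4: D + X ≡ Q (mod 10)] no forcing yet in column 4 (carry-in 1); D=0 is free and consistent — try it. So D=0.
Step 8. [col 4: D + X ≡ Q (mod 10)] from column 4 (D=0, X=6, carry-in 1, digits 0,2,4,5,6,8,9 already taken and all letters distinct): Q must equal 7, so Q=7.
Step 9. [col 5: M + L ≡ D (mod 10)] column 5: given M=9, D=0, carry-in 0, and digits 0,2,4,5,6,7,8,9 already taken and all letters distinct, M+L≡D (mod 10) forces L=1. So L=1.

Answer: C=8, D=0, H=4, J=2, L=1, M=9, P=5, Q=7, X=6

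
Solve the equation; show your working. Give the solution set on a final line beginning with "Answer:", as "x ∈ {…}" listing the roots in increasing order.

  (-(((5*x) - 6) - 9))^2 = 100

Step 1. [(-(((5*x) - 6) - 9))^2 = 100] LHS squared, RHS 100 ≥ 0: apply √ (±). So sqrt: -(((5*x) - 6) - 9) = 10 or -10.
Step 2. [-(((5*x) - 6) - 9) = 10 or -10] leading − — multiply by −1 ⇒ neg: ((5*x) - 6) - 9 = -10 or 10.
Step 3. [((5*x) - 6) - 9 = -10 or 10] the outer -9 inverts by adding 9, so sub: (5*x) - 6 = -1 or 19.
Step 4. [(5*x) - 6 = -1 or 19] peel the -6: add 6 from each side, so sub: 5*x = 5 or 25.
Step 5. [5*x = 5 or 25] divide by the outer 5, so div: x = 1 or 5.

Answer: x ∈ {1, 5}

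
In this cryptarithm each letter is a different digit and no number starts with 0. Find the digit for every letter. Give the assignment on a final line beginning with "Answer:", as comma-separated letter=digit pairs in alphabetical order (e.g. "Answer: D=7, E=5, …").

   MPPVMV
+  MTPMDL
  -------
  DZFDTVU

Step 1. [col 1: V + L ≡ U (mod 10)] no forcing yet in column 1 (carry-in 0); U=7 is free and consistent — try it. So U=7.
Step 2. [col 1: V + L ≡ U (mod 10)] column 1 (V + L ≡ U (mod 10), carry-in 0) doesn't pin V yet; pick V=8 and continue, so V=8.
Step 3. [col 1: V + L ≡ U (mod 10)] in column 1 we have V+L≡U with carry-in 0; given V=8, U=7 and digits 7,8 already taken and all letters distinct, that pins L to 9. So L=9.
Step 4. [col 2: M + D ≡ V (mod 10)] no forcing yet in column 2 (carry-in 1); M=6 is free and consistent — try it. So M=6.
Step 5. [col 2: M + D ≡ V (mod 10)] from column 2 (M=6, V=8, carry-in 1, digits 6,7,8,9 already taken and all letters distinct): D must equal 1, so D=1.
Step 6. [col 3: V + M ≡ T (mod 10)] in column 3 we have V+M≡T with carry-in 0; given V=8, M=6 and digits 1,6,7,8,9 already taken and all letters distinct, that pins T to 4 ⇒ T=4.
Step 7. [col 4: P + P ≡ D (mod 10)] no forcing yet in column 4 (carry-in 1); P=5 is free and consistent — try it. So P=5.
Step 8. [col 5: P + T ≡ F (mod 10)] column 5: given P=5, T=4, carry-in 1, and digits 1,4,5,6,7,8,9 already taken and all letters distinct, P+T≡F (mod 10) forces F=0. So F=0.
Step 9. [col 6: M + M ≡ Z (mod 10)] column 6: given M=6, carry-in 1, and digits 0,1,4,5,6,7,8,9 already taken and all letters distinct, M+M≡Z (mod 10) forces Z=3. So Z=3.

Answer: D=1, F=0, L=9, M=6, P=5, T=4, U=7, V=8, Z=3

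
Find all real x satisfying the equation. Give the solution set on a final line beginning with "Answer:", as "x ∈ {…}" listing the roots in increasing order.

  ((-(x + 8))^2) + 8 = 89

Step 1. [((-(x + 8))^2) + 8 = 89] subtract 8: x sits inside (… + 8). So sub: (-(x + 8))^2 = 81.
Step 2. [(-(x + 8))^2 = 81] LHS squared, RHS 81 ≥ 0: apply √ (±) ⇒ sqrt: -(x + 8) = 9 or -9.
Step 3. [-(x + 8) = 9 or -9] flip signs both sides, so neg: x + 8 = -9 or 9.
Step 4. [x + 8 = -9 or 9] 8 comes off first (subtract 8), so sub: x = -17 or 1.

Answer: x ∈ {-17, 1}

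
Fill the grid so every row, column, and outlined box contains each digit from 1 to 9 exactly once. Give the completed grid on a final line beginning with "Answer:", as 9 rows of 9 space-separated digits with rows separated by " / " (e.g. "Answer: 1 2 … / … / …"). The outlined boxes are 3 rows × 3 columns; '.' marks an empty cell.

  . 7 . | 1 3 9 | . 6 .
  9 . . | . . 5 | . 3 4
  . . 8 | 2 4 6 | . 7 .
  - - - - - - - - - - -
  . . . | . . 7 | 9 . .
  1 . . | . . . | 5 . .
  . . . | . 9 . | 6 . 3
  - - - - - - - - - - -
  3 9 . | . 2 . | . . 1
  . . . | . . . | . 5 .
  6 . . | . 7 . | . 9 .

Step 1. [r4c5∈{1,5,6,8}] r4c5 is the only open cell in col 5 admitting 5, so r4c5=5.
Step 2. [r7c4∈{4,5,6,8}] across row 7, 6 lands solely at r7c4, so r7c4=6.
Step 3. [r7c3∈{4,5,7}] r7c3 is the only open cell in row 7 admitting 5 ⇒ r7c3=5.
Step 4. [r6c6∈{1,2,4,8}] across box 5, 1 lands solely at r6c6. So r6c6=1.
Step 5. [r5c6∈{2,3,4,8}] col 6 places 2 nowhere but r5c6. So r5c6=2.
Step 6. [r7c7∈{4,7,8}] in row 7, 7 fits only at r7c7, so r7c7=7.
Step 7. [r3c1∈{5}] r3c1 has the single candidate 5 ⇒ r3c1=5.
Step 8. [r2c5∈{8}] nothing but 8 survives at r2c5, so r2c5=8.
Step 9. [r5c3∈{3,4,6,7,9}] 9 has one home in row 5: r5c3 ⇒ r5c3=9.
Step 10. [r4c3∈{2,3,4,6}] across col 3, 3 lands solely at r4c3, so r4c3=3.
Step 11. [r4c2∈{2,4,6,8}] 6 has one home in row 4: r4c2. So r4c2=6.
Step 12. [r5c4∈{3,4,8}] row 5 places 3 nowhere but r5c4, so r5c4=3.
Step 13. [r6c2∈{2,4,5,8}] in row 6, 5 fits only at r6c2 ⇒ r6c2=5.
Step 14. [r4c8∈{1,2,4,8}] across row 4, 1 lands solely at r4c8 ⇒ r4c8=1.
Step 15. [r6c8∈{2,4,8}] across col 8, 2 lands solely at r6c8, so r6c8=2.
Step 16. [r4c9∈{8}] r4c9 has the single candidate 8, so r4c9=8.
Step 17. [r9c9∈{2}] r9c9's peers cover all but 2 ⇒ r9c9=2.
Step 18. [r6c4∈{4,8}] box 5 places 8 nowhere but r6c4. So r6c4=8.
Step 19. [r8c1∈{2,4,7,8}] 8 has one home in col 1: r8c1 ⇒ r8c1=8.
Step 20. [r8c3∈{1,2,4,7}] r8c3 is the only open cell in row 8 admitting 7. So r8c3=7.
Step 21. [r6c3∈{4}] r6c3 has the single candidate 4, so r6c3=4.
Step 22. [r1c3∈{2}] only 2 remains possible at r1c3, so r1c3=2.
Step 23. [r2c2∈{1}] r2c2 is down to just 1 ⇒ r2c2=1.
Step 24. [r9c2∈{4}] r9c2 is down to just 4. So r9c2=4.
Step 25. [r8c7∈{3,4}] 4 has one home in col 7: r8c7 ⇒ r8c7=4.
Step 26. [r7c8∈{8}] r7c8's peers cover all but 8, so r7c8=8.
Step 27. [r8c6∈{3}] r8c6's peers cover all but 3. So r8c6=3.
Step 28. [r2c3∈{6}] r2c3 has the single candidate 6, so r2c3=6.
Step 29. [r5c8∈{4}] r5c8's peers cover all but 4. So r5c8=4.
Step 30. [r5c9∈{7}] nothing but 7 survives at r5c9. So r5c9=7.
Step 31. [r7c6∈{4}] r7c6 is down to just 4 ⇒ r7c6=4.
Step 32. [r3c9∈{9}] r3c9 is down to just 9. So r3c9=9.
Step 33. [r9c6∈{8}] r9c6's peers cover all but 8. So r9c6=8.
Step 34. [r1c1∈{4}] r1c1 has the single candidate 4. So r1c1=4.
Step 35. [r3c7∈{1}] only 1 remains possible at r3c7. So r3c7=1.
Step 36. [r8c2∈{2}] only 2 remains possible at r8c2 ⇒ r8c2=2.
Step 37. [r1c7∈{8}] r1c7 is down to just 8 ⇒ r1c7=8.
Step 38. [r5c5∈{6}] nothing but 6 survives at r5c5, so r5c5=6.
Step 39. [r2c7∈{2}] r2c7 is down to just 2 ⇒ r2c7=2.
Step 40. [r8c5∈{1}] r8c5 has the single candidate 1. So r8c5=1.
Step 41. [r9c4∈{5}] r9c4 has the single candidate 5. So r9c4=5.
Step 42. [r8c4∈{9}] r8c4 has the single candidate 9. So r8c4=9.
Step 43. [r9c3∈{1}] nothing but 1 survives at r9c3, so r9c3=1.
Step 44. [r6c1∈{7}] r6c1 is down to just 7, so r6c1=7.
Step 45. [r5c2∈{8}] r5c2 is down to just 8. So r5c2=8.
Step 46. [r2c4∈{7}] r2c4 has the single candidate 7, so r2c4=7.
Step 47. [r9c7∈{3}] r9c7 has the single candidate 3, so r9c7=3.
Step 48. [r3c2∈{3}] r3c2 has the single candidate 3, so r3c2=3.
Step 49. [r8c9∈{6}] r8c9's peers cover all but 6 ⇒ r8c9=6.
Step 50. [r4c1∈{2}] only 2 remains possible at r4c1 ⇒ r4c1=2.
Step 51. [r1c9∈{5}] nothing but 5 survives at r1c9. So r1c9=5.
Step 52. [r4c4∈{4}] nothing but 4 survives at r4c4 ⇒ r4c4=4.

Answer: 4 7 2 1 3 9 8 6 5 / 9 1 6 7 8 5 2 3 4 / 5 3 8 2 4 6 1 7 9 / 2 6 3 4 5 7 9 1 8 / 1 8 9 3 6 2 5 4 7 / 7 5 4 8 9 1 6 2 3 / 3 9 5 6 2 4 7 8 1 / 8 2 7 9 1 3 4 5 6 / 6 4 1 5 7 8 3 9 2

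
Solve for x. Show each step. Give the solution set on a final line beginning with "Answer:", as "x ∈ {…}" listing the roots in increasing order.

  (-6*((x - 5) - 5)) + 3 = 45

Step 1. [(-6*((x - 5) - 5)) + 3 = 45] +3 is outermost — subtract 3 both sides, so sub: -6*((x - 5) - 5) = 42.
Step 2. [-6*((x - 5) - 5) = 42] divide by the outer -6. So div: (x - 5) - 5 = -7.
Step 3. [(x - 5) - 5 = -7] add 5: x sits inside (… - 5), so sub: x - 5 = -2.
Step 4. [x - 5 = -2] 5 comes off first (add 5). So sub: x = 3.

Answer: x ∈ {3}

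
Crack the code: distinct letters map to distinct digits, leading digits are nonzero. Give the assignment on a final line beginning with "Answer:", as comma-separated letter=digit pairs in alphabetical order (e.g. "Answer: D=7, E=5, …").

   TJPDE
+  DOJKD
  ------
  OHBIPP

Step 1. [col 1: E + D ≡ P (mod 10)] E=7 is one option consistent with column 1 (E + D ≡ P (mod 10), carry-in 0) — take it. So E=7.
Step 2. [col 1: E + D ≡ P (mod 10)] P=5 is one option consistent with column 1 (E + D ≡ P (mod 10), carry-in 0) — take it. So P=5.
Step 3. [col 1: E + D ≡ P (mod 10)] from column 1 (E=7, P=5, carry-in 0, digits 5,7 already taken and all letters distinct): D must equal 8, so D=8.
Step 4. [O] adding two 5-digit numbers gives at most 5+1 digits, and here it does — O is that final carry and must be 1, so O=1.
Step 5. [col 2: D + K ≡ P (mod 10)] column 2 reads D+K+carry(1)=P with D=8, P=5; with digits 1,5,7,8 already taken and all letters distinct, the only value for K is 6 ⇒ K=6.
Step 6. [col 3: P + J ≡ I (mod 10)] no forcing yet in column 3 (carry-in 1); J=3 is free and consistent — try it ⇒ J=3.
Step 7. [col 3: P + J ≡ I (mod 10)] column 3 reads P+J+carry(1)=I with P=5, J=3; with digits 1,3,5,6,7,8 already taken and all letters distinct, the only value for I is 9 ⇒ I=9.
Step 8. [col 4: J + O ≡ B (mod 10)] from column 4 (J=3, O=1, carry-in 0, digits 1,3,5,6,7,8,9 already taken and all letters distinct): B must equal 4, so B=4.
Step 9. [col 5: T + D ≡ H (mod 10)] from column 5 (D=8, carry-in 0, digits 1,3,4,5,6,7,8,9 already taken and all letters distinct): T must equal 2 ⇒ T=2.
Step 10. [col 5: T + D ≡ H (mod 10)] column 5: given T=2, D=8, carry-in 0, and digits 1,2,3,4,5,6,7,8,9 already taken and all letters distinct, T+D≡H (mod 10) forces H=0 ⇒ H=0.

Answer: B=4, D=8, E=7, H=0, I=9, J=3, K=6, O=1, P=5, T=2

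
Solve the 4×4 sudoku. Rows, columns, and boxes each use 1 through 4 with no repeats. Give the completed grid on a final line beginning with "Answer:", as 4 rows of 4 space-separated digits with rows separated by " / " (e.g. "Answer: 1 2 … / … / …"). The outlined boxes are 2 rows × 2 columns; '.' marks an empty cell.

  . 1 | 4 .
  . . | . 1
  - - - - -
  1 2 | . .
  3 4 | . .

Step 1. [r1c4∈{2,3}] row 1 places 3 nowhere but r1c4, so r1c4=3.
Step 2. [r2c3∈{2}] r2c3 is down to just 2. So r2c3=2.
Step 3. [r2c1∈{4}] only 4 remains possible at r2c1, so r2c1=4.
Step 4. [r1c1∈{2}] r1c1 is down to just 2, so r1c1=2.
Step 5. [r4c4∈{2}] r4c4 is down to just 2 ⇒ r4c4=2.
Step 6. [r3c4∈{4}] nothing but 4 survives at r3c4 ⇒ r3c4=4.
Step 7. [r4c3∈{1}] r4c3 is down to just 1, so r4c3=1.
Step 8. [r3c3∈{3}] r3c3's peers cover all but 3, so r3c3=3.
Step 9. [r2c2∈{3}] r2c2's peers cover all but 3. So r2c2=3.

Answer: 2 1 4 3 / 4 3 2 1 / 1 2 3 4 / 3 4 1 2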